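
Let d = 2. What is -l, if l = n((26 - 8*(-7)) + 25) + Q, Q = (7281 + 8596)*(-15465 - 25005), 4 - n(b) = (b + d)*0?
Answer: 642542186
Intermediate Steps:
n(b) = 4 (n(b) = 4 - (b + 2)*0 = 4 - (2 + b)*0 = 4 - 1*0 = 4 + 0 = 4)
Q = -642542190 (Q = 15877*(-40470) = -642542190)
l = -642542186 (l = 4 - 642542190 = -642542186)
-l = -1*(-642542186) = 642542186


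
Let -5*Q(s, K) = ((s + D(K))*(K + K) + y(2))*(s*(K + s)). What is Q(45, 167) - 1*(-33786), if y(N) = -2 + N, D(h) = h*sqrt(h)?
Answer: -28643454 - 106424424*sqrt(167) ≈ -1.4039e+9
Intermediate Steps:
D(h) = h**(3/2)
Q(s, K) = -2*K*s*(K + s)*(s + K**(3/2))/5 (Q(s, K) = -((s + K**(3/2))*(K + K) + (-2 + 2))*s*(K + s)/5 = -((s + K**(3/2))*(2*K) + 0)*s*(K + s)/5 = -(2*K*(s + K**(3/2)) + 0)*s*(K + s)/5 = -2*K*(s + K**(3/2))*s*(K + s)/5 = -2*K*s*(K + s)*(s + K**(3/2))/5)
Q(45, 167) - 1*(-33786) = -2/5*45*(167**(7/2) + 167*45**2 + 45*167**2 + 45*167**(5/2)) - 1*(-33786) = -2/5*45*(4657463*sqrt(167) + 167*2025 + 45*27889 + 45*(27889*sqrt(167))) + 33786 = -2/5*45*(4657463*sqrt(167) + 338175 + 1255005 + 1255005*sqrt(167)) + 33786 = -2/5*45*(1593180 + 5912468*sqrt(167)) + 33786 = (-28677240 - 106424424*sqrt(167)) + 33786 = -28643454 - 106424424*sqrt(167)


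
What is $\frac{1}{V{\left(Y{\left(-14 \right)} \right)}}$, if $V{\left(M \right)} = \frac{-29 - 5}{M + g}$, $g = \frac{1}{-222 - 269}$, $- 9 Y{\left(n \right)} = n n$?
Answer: $\frac{96245}{150246} \approx 0.64058$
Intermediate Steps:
$Y{\left(n \right)} = - \frac{n^{2}}{9}$ ($Y{\left(n \right)} = - \frac{n n}{9} = - \frac{n^{2}}{9}$)
$g = - \frac{1}{491}$ ($g = \frac{1}{-491} = - \frac{1}{491} \approx -0.0020367$)
$V{\left(M \right)} = - \frac{34}{- \frac{1}{491} + M}$ ($V{\left(M \right)} = \frac{-29 - 5}{M - \frac{1}{491}} = - \frac{34}{- \frac{1}{491} + M}$)
$\frac{1}{V{\left(Y{\left(-14 \right)} \right)}} = \frac{1}{\left(-16694\right) \frac{1}{-1 + 491 \left(- \frac{\left(-14\right)^{2}}{9}\right)}} = \frac{1}{\left(-16694\right) \frac{1}{-1 + 491 \left(\left(- \frac{1}{9}\right) 196\right)}} = \frac{1}{\left(-16694\right) \frac{1}{-1 + 491 \left(- \frac{196}{9}\right)}} = \frac{1}{\left(-16694\right) \frac{1}{-1 - \frac{96236}{9}}} = \frac{1}{\left(-16694\right) \frac{1}{- \frac{96245}{9}}} = \frac{1}{\left(-16694\right) \left(- \frac{9}{96245}\right)} = \frac{1}{\frac{150246}{96245}} = \frac{96245}{150246}$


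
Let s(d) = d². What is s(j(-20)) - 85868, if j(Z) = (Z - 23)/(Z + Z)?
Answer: -137386951/1600 ≈ -85867.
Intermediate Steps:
j(Z) = (-23 + Z)/(2*Z) (j(Z) = (-23 + Z)/((2*Z)) = (-23 + Z)*(1/(2*Z)) = (-23 + Z)/(2*Z))
s(j(-20)) - 85868 = ((½)*(-23 - 20)/(-20))² - 85868 = ((½)*(-1/20)*(-43))² - 85868 = (43/40)² - 85868 = 1849/1600 - 85868 = -137386951/1600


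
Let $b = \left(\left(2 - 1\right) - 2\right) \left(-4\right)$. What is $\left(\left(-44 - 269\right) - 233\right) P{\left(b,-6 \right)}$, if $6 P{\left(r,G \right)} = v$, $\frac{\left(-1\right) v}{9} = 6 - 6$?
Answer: $0$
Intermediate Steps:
$b = 4$ ($b = \left(1 - 2\right) \left(-4\right) = \left(-1\right) \left(-4\right) = 4$)
$v = 0$ ($v = - 9 \left(6 - 6\right) = \left(-9\right) 0 = 0$)
$P{\left(r,G \right)} = 0$ ($P{\left(r,G \right)} = \frac{1}{6} \cdot 0 = 0$)
$\left(\left(-44 - 269\right) - 233\right) P{\left(b,-6 \right)} = \left(\left(-44 - 269\right) - 233\right) 0 = \left(-313 - 233\right) 0 = \left(-546\right) 0 = 0$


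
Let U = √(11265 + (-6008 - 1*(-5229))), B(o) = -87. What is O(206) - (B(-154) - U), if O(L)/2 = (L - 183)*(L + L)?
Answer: 19039 + 7*√214 ≈ 19141.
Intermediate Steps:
U = 7*√214 (U = √(11265 + (-6008 + 5229)) = √(11265 - 779) = √10486 = 7*√214 ≈ 102.40)
O(L) = 4*L*(-183 + L) (O(L) = 2*((L - 183)*(L + L)) = 2*((-183 + L)*(2*L)) = 2*(2*L*(-183 + L)) = 4*L*(-183 + L))
O(206) - (B(-154) - U) = 4*206*(-183 + 206) - (-87 - 7*√214) = 4*206*23 - (-87 - 7*√214) = 18952 + (87 + 7*√214) = 19039 + 7*√214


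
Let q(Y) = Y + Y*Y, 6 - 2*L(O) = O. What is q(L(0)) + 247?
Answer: 259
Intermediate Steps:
L(O) = 3 - O/2
q(Y) = Y + Y**2
q(L(0)) + 247 = (3 - 1/2*0)*(1 + (3 - 1/2*0)) + 247 = (3 + 0)*(1 + (3 + 0)) + 247 = 3*(1 + 3) + 247 = 3*4 + 247 = 12 + 247 = 259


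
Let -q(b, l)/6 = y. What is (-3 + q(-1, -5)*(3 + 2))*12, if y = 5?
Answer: -1836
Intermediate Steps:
q(b, l) = -30 (q(b, l) = -6*5 = -30)
(-3 + q(-1, -5)*(3 + 2))*12 = (-3 - 30*(3 + 2))*12 = (-3 - 30*5)*12 = (-3 - 150)*12 = -153*12 = -1836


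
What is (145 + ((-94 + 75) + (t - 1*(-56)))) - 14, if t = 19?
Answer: 187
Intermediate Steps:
(145 + ((-94 + 75) + (t - 1*(-56)))) - 14 = (145 + ((-94 + 75) + (19 - 1*(-56)))) - 14 = (145 + (-19 + (19 + 56))) - 14 = (145 + (-19 + 75)) - 14 = (145 + 56) - 14 = 201 - 14 = 187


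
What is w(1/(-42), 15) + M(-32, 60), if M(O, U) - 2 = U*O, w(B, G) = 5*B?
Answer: -80561/42 ≈ -1918.1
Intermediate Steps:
M(O, U) = 2 + O*U (M(O, U) = 2 + U*O = 2 + O*U)
w(1/(-42), 15) + M(-32, 60) = 5/(-42) + (2 - 32*60) = 5*(-1/42) + (2 - 1920) = -5/42 - 1918 = -80561/42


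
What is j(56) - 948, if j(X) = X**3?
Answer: 174668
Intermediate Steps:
j(56) - 948 = 56**3 - 948 = 175616 - 948 = 174668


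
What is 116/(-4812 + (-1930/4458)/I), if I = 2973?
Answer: -768710772/31888244369 ≈ -0.024106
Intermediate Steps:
116/(-4812 + (-1930/4458)/I) = 116/(-4812 - 1930/4458/2973) = 116/(-4812 - 1930*1/4458*(1/2973)) = 116/(-4812 - 965/2229*1/2973) = 116/(-4812 - 965/6626817) = 116/(-31888244369/6626817) = 116*(-6626817/31888244369) = -768710772/31888244369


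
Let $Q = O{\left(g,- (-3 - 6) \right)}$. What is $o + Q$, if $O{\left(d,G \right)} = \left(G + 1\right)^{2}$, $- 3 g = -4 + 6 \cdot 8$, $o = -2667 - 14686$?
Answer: $-17253$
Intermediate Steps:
$o = -17353$ ($o = -2667 - 14686 = -17353$)
$g = - \frac{44}{3}$ ($g = - \frac{-4 + 6 \cdot 8}{3} = - \frac{-4 + 48}{3} = \left(- \frac{1}{3}\right) 44 = - \frac{44}{3} \approx -14.667$)
$O{\left(d,G \right)} = \left(1 + G\right)^{2}$
$Q = 100$ ($Q = \left(1 - \left(-3 - 6\right)\right)^{2} = \left(1 - -9\right)^{2} = \left(1 + 9\right)^{2} = 10^{2} = 100$)
$o + Q = -17353 + 100 = -17253$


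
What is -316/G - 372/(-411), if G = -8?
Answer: 11071/274 ≈ 40.405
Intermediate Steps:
-316/G - 372/(-411) = -316/(-8) - 372/(-411) = -316*(-⅛) - 372*(-1/411) = 79/2 + 124/137 = 11071/274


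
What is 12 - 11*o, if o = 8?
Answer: -76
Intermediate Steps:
12 - 11*o = 12 - 11*8 = 12 - 88 = -76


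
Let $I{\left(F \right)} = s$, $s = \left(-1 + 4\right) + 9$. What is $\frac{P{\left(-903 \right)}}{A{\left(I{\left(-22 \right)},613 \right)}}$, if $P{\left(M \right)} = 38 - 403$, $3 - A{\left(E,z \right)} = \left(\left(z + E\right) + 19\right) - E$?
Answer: $\frac{365}{629} \approx 0.58029$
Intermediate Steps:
$s = 12$ ($s = 3 + 9 = 12$)
$I{\left(F \right)} = 12$
$A{\left(E,z \right)} = -16 - z$ ($A{\left(E,z \right)} = 3 - \left(\left(\left(z + E\right) + 19\right) - E\right) = 3 - \left(\left(\left(E + z\right) + 19\right) - E\right) = 3 - \left(\left(19 + E + z\right) - E\right) = 3 - \left(19 + z\right) = -16 - z$)
$P{\left(M \right)} = -365$ ($P{\left(M \right)} = 38 - 403 = -365$)
$\frac{P{\left(-903 \right)}}{A{\left(I{\left(-22 \right)},613 \right)}} = - \frac{365}{-16 - 613} = - \frac{365}{-629} = \left(-365\right) \left(- \frac{1}{629}\right) = \frac{365}{629}$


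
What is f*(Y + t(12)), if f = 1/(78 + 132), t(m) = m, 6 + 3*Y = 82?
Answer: 8/45 ≈ 0.17778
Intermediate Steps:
Y = 76/3 (Y = -2 + (⅓)*82 = -2 + 82/3 = 76/3 ≈ 25.333)
f = 1/210 ≈ 0.0047619
f*(Y + t(12)) = (76/3 + 12)/210 = (1/210)*(112/3) = 8/45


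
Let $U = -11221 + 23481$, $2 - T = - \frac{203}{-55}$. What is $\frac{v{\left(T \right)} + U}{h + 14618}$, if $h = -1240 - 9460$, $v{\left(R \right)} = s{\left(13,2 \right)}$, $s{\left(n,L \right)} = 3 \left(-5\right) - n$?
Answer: $\frac{6116}{1959} \approx 3.122$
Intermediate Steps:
$T = - \frac{93}{55}$ ($T = 2 - - \frac{203}{-55} = 2 - \left(-203\right) \left(- \frac{1}{55}\right) = 2 - \frac{203}{55} = - \frac{93}{55} \approx -1.6909$)
$s{\left(n,L \right)} = -15 - n$
$U = 12260$
$v{\left(R \right)} = -28$ ($v{\left(R \right)} = -15 - 13 = -28$)
$h = -10700$
$\frac{v{\left(T \right)} + U}{h + 14618} = \frac{-28 + 12260}{-10700 + 14618} = \frac{12232}{3918} = 12232 \cdot \frac{1}{3918} = \frac{6116}{1959}$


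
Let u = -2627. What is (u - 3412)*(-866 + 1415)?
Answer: -3315411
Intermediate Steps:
(u - 3412)*(-866 + 1415) = (-2627 - 3412)*(-866 + 1415) = -6039*549 = -3315411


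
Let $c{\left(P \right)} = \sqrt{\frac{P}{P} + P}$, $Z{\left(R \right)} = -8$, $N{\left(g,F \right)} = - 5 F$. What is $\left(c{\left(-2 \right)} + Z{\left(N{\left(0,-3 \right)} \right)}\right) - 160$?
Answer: $-168 + i \approx -168.0 + 1.0 i$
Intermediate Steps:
$c{\left(P \right)} = \sqrt{1 + P}$
$\left(c{\left(-2 \right)} + Z{\left(N{\left(0,-3 \right)} \right)}\right) - 160 = \left(\sqrt{1 - 2} - 8\right) - 160 = \left(\sqrt{-1} - 8\right) - 160 = \left(i - 8\right) - 160 = \left(-8 + i\right) - 160 = -168 + i$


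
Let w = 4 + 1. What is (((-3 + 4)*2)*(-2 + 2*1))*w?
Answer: 0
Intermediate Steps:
w = 5
(((-3 + 4)*2)*(-2 + 2*1))*w = (((-3 + 4)*2)*(-2 + 2*1))*5 = ((1*2)*(-2 + 2))*5 = (2*0)*5 = 0*5 = 0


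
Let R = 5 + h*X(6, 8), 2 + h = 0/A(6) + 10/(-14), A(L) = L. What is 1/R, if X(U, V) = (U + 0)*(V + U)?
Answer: -1/223 ≈ -0.0044843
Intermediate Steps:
X(U, V) = U*(U + V)
h = -19/7 (h = -2 + (0/6 + 10/(-14)) = -2 + (0*(1/6) + 10*(-1/14)) = -2 + (0 - 5/7) = -2 - 5/7 = -19/7 ≈ -2.7143)
R = -223 (R = 5 - 114*(6 + 8)/7 = 5 - 114*14/7 = 5 - 19/7*84 = 5 - 228 = -223)
1/R = 1/(-223) = -1/223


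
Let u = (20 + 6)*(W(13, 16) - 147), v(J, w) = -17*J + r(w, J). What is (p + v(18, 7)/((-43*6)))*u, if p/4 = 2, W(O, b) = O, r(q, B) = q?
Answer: -4116346/129 ≈ -31910.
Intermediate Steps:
v(J, w) = w - 17*J (v(J, w) = -17*J + w = w - 17*J)
p = 8 (p = 4*2 = 8)
u = -3484 (u = (20 + 6)*(13 - 147) = 26*(-134) = -3484)
(p + v(18, 7)/((-43*6)))*u = (8 + (7 - 17*18)/((-43*6)))*(-3484) = (8 + (7 - 306)/(-258))*(-3484) = (8 - 299*(-1/258))*(-3484) = (8 + 299/258)*(-3484) = (2363/258)*(-3484) = -4116346/129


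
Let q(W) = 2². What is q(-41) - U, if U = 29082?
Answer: -29078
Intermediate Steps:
q(W) = 4
q(-41) - U = 4 - 1*29082 = 4 - 29082 = -29078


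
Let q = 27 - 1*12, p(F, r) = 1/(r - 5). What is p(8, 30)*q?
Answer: ⅗ ≈ 0.60000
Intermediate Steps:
p(F, r) = 1/(-5 + r)
q = 15 (q = 27 - 12 = 15)
p(8, 30)*q = 15/(-5 + 30) = 15/25 = (1/25)*15 = ⅗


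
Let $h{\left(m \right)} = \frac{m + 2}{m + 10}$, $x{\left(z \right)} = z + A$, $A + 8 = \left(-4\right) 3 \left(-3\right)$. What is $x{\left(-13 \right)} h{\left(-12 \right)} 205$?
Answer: $15375$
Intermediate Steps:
$A = 28$ ($A = -8 + \left(-4\right) 3 \left(-3\right) = -8 - -36 = -8 + 36 = 28$)
$x{\left(z \right)} = 28 + z$ ($x{\left(z \right)} = z + 28 = 28 + z$)
$h{\left(m \right)} = \frac{2 + m}{10 + m}$
$x{\left(-13 \right)} h{\left(-12 \right)} 205 = \left(28 - 13\right) \frac{2 - 12}{10 - 12} \cdot 205 = 15 \frac{1}{-2} \left(-10\right) 205 = 15 \left(\left(- \frac{1}{2}\right) \left(-10\right)\right) 205 = 15 \cdot 5 \cdot 205 = 75 \cdot 205 = 15375$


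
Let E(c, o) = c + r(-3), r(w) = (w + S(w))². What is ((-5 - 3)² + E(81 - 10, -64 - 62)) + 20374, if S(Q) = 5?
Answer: 20513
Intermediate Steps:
r(w) = (5 + w)² (r(w) = (w + 5)² = (5 + w)²)
E(c, o) = 4 + c (E(c, o) = c + (5 - 3)² = c + 2² = c + 4 = 4 + c)
((-5 - 3)² + E(81 - 10, -64 - 62)) + 20374 = ((-5 - 3)² + (4 + (81 - 10))) + 20374 = ((-8)² + (4 + 71)) + 20374 = (64 + 75) + 20374 = 139 + 20374 = 20513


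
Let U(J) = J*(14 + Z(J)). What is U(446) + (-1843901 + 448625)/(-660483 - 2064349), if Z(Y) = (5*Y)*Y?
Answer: 302176324089011/681208 ≈ 4.4359e+8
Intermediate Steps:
Z(Y) = 5*Y**2
U(J) = J*(14 + 5*J**2)
U(446) + (-1843901 + 448625)/(-660483 - 2064349) = 446*(14 + 5*446**2) + (-1843901 + 448625)/(-660483 - 2064349) = 446*(14 + 5*198916) - 1395276/(-2724832) = 446*(14 + 994580) - 1395276*(-1/2724832) = 446*994594 + 348819/681208 = 443588924 + 348819/681208 = 302176324089011/681208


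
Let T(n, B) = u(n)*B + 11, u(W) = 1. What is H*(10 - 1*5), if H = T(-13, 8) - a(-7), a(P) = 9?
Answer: 50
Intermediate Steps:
T(n, B) = 11 + B (T(n, B) = 1*B + 11 = B + 11 = 11 + B)
H = 10 (H = (11 + 8) - 1*9 = 19 - 9 = 10)
H*(10 - 1*5) = 10*(10 - 1*5) = 10*(10 - 5) = 10*5 = 50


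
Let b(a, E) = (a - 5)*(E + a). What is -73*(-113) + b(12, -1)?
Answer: 8326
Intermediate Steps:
b(a, E) = (-5 + a)*(E + a)
-73*(-113) + b(12, -1) = -73*(-113) + (12**2 - 5*(-1) - 5*12 - 1*12) = 8249 + (144 + 5 - 60 - 12) = 8249 + 77 = 8326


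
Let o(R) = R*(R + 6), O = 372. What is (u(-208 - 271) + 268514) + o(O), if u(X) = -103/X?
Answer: 195973373/479 ≈ 4.0913e+5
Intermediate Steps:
o(R) = R*(6 + R)
(u(-208 - 271) + 268514) + o(O) = (-103/(-208 - 271) + 268514) + 372*(6 + 372) = (-103/(-479) + 268514) + 372*378 = (-103*(-1/479) + 268514) + 140616 = (103/479 + 268514) + 140616 = 128618309/479 + 140616 = 195973373/479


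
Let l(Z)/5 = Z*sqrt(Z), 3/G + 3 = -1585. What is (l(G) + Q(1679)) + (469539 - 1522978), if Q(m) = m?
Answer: -1051760 - 15*I*sqrt(1191)/1260872 ≈ -1.0518e+6 - 0.00041056*I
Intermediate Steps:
G = -3/1588 (G = 3/(-3 - 1585) = 3/(-1588) = 3*(-1/1588) = -3/1588 ≈ -0.0018892)
l(Z) = 5*Z**(3/2) (l(Z) = 5*(Z*sqrt(Z)) = 5*Z**(3/2))
(l(G) + Q(1679)) + (469539 - 1522978) = (5*(-3/1588)**(3/2) + 1679) + (469539 - 1522978) = (5*(-3*I*sqrt(1191)/1260872) + 1679) - 1053439 = (-15*I*sqrt(1191)/1260872 + 1679) - 1053439 = (1679 - 15*I*sqrt(1191)/1260872) - 1053439 = -1051760 - 15*I*sqrt(1191)/1260872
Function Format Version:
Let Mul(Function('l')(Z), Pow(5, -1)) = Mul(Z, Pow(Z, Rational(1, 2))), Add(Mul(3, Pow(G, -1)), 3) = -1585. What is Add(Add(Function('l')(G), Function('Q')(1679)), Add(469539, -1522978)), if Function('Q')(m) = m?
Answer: Add(-1051760, Mul(Rational(-15, 1260872), I, Pow(1191, Rational(1, 2)))) ≈ Add(-1.0518e+6, Mul(-0.00041056, I))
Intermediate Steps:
G = Rational(-3, 1588) (G = Mul(3, Pow(Add(-3, -1585), -1)) = Mul(3, Pow(-1588, -1)) = Mul(3, Rational(-1, 1588)) = Rational(-3, 1588) ≈ -0.0018892)
Function('l')(Z) = Mul(5, Pow(Z, Rational(3, 2))) (Function('l')(Z) = Mul(5, Mul(Z, Pow(Z, Rational(1, 2)))) = Mul(5, Pow(Z, Rational(3, 2))))
Add(Add(Function('l')(G), Function('Q')(1679)), Add(469539, -1522978)) = Add(Add(Mul(5, Pow(Rational(-3, 1588), Rational(3, 2))), 1679), Add(469539, -1522978)) = Add(Add(Mul(5, Mul(Rational(-3, 1260872), I, Pow(1191, Rational(1, 2)))), 1679), -1053439) = Add(Add(Mul(Rational(-15, 1260872), I, Pow(1191, Rational(1, 2))), 1679), -1053439) = Add(Add(1679, Mul(Rational(-15, 1260872), I, Pow(1191, Rational(1, 2)))), -1053439) = Add(-1051760, Mul(Rational(-15, 1260872), I, Pow(1191, Rational(1, 2))))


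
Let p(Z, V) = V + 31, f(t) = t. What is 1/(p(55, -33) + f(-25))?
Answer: -1/27 ≈ -0.037037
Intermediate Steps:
p(Z, V) = 31 + V
1/(p(55, -33) + f(-25)) = 1/((31 - 33) - 25) = 1/(-2 - 25) = 1/(-27) = -1/27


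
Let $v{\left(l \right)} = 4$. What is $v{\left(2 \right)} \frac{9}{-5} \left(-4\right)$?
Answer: $\frac{144}{5} \approx 28.8$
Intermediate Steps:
$v{\left(2 \right)} \frac{9}{-5} \left(-4\right) = 4 \frac{9}{-5} \left(-4\right) = 4 \cdot 9 \left(- \frac{1}{5}\right) \left(-4\right) = 4 \left(- \frac{9}{5}\right) \left(-4\right) = \left(- \frac{36}{5}\right) \left(-4\right) = \frac{144}{5}$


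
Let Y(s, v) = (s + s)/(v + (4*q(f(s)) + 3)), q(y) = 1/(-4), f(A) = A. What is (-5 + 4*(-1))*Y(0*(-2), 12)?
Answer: 0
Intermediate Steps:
q(y) = -¼
Y(s, v) = 2*s/(2 + v) (Y(s, v) = (s + s)/(v + (4*(-¼) + 3)) = (2*s)/(v + (-1 + 3)) = (2*s)/(v + 2) = (2*s)/(2 + v) = 2*s/(2 + v))
(-5 + 4*(-1))*Y(0*(-2), 12) = (-5 + 4*(-1))*(2*(0*(-2))/(2 + 12)) = (-5 - 4)*(2*0/14) = -18*0/14 = -9*0 = 0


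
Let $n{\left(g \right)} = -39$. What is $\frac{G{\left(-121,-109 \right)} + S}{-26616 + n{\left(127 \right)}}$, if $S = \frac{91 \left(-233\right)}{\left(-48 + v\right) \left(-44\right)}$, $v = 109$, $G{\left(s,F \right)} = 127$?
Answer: $- \frac{362071}{71542020} \approx -0.005061$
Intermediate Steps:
$S = \frac{21203}{2684}$ ($S = \frac{91 \left(-233\right)}{\left(-48 + 109\right) \left(-44\right)} = - \frac{21203}{61 \left(-44\right)} = - \frac{21203}{-2684} = \left(-21203\right) \left(- \frac{1}{2684}\right) = \frac{21203}{2684} \approx 7.8998$)
$\frac{G{\left(-121,-109 \right)} + S}{-26616 + n{\left(127 \right)}} = \frac{127 + \frac{21203}{2684}}{-26616 - 39} = \frac{362071}{2684 \left(-26655\right)} = \frac{362071}{2684} \left(- \frac{1}{26655}\right) = - \frac{362071}{71542020}$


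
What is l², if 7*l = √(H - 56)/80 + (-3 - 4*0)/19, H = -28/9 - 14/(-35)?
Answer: 117017/363888000 - I*√13210/186200 ≈ 0.00032157 - 0.00061726*I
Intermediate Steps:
H = -122/45 (H = -28*⅑ - 14*(-1/35) = -28/9 + ⅖ = -122/45 ≈ -2.7111)
l = -3/133 + I*√13210/8400 (l = (√(-122/45 - 56)/80 + (-3 - 4*0)/19)/7 = (√(-2642/45)*(1/80) + (-3 + 0)*(1/19))/7 = ((I*√13210/15)*(1/80) - 3*1/19)/7 = (I*√13210/1200 - 3/19)/7 = (-3/19 + I*√13210/1200)/7 = -3/133 + I*√13210/8400 ≈ -0.022556 + 0.013683*I)
l² = (-3/133 + I*√13210/8400)²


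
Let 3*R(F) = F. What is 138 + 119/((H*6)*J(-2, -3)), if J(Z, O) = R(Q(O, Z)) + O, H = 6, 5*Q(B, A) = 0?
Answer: 14785/108 ≈ 136.90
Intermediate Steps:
Q(B, A) = 0 (Q(B, A) = (1/5)*0 = 0)
R(F) = F/3
J(Z, O) = O (J(Z, O) = (1/3)*0 + O = 0 + O = O)
138 + 119/((H*6)*J(-2, -3)) = 138 + 119/((6*6)*(-3)) = 138 + 119/(36*(-3)) = 138 + 119/(-108) = 138 - 1/108*119 = 138 - 119/108 = 14785/108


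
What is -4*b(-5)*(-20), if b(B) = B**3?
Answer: -10000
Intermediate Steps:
-4*b(-5)*(-20) = -4*(-5)**3*(-20) = -4*(-125)*(-20) = 500*(-20) = -10000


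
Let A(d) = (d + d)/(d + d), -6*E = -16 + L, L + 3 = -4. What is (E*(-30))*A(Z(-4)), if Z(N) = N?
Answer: -115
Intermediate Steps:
L = -7 (L = -3 - 4 = -7)
E = 23/6 (E = -(-16 - 7)/6 = -1/6*(-23) = 23/6 ≈ 3.8333)
A(d) = 1 (A(d) = (2*d)/((2*d)) = (2*d)*(1/(2*d)) = 1)
(E*(-30))*A(Z(-4)) = ((23/6)*(-30))*1 = -115*1 = -115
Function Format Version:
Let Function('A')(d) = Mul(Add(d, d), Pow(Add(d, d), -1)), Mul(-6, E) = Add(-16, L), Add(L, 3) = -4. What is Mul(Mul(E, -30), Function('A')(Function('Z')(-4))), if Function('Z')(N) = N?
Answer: -115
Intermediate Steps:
L = -7 (L = Add(-3, -4) = -7)
E = Rational(23, 6) (E = Mul(Rational(-1, 6), Add(-16, -7)) = Mul(Rational(-1, 6), -23) = Rational(23, 6) ≈ 3.8333)
Function('A')(d) = 1 (Function('A')(d) = Mul(Mul(2, d), Pow(Mul(2, d), -1)) = Mul(Mul(2, d), Mul(Rational(1, 2), Pow(d, -1))) = 1)
Mul(Mul(E, -30), Function('A')(Function('Z')(-4))) = Mul(Mul(Rational(23, 6), -30), 1) = Mul(-115, 1) = -115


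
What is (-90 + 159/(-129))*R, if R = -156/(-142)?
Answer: -305994/3053 ≈ -100.23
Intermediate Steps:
R = 78/71 (R = -156*(-1/142) = 78/71 ≈ 1.0986)
(-90 + 159/(-129))*R = (-90 + 159/(-129))*(78/71) = (-90 + 159*(-1/129))*(78/71) = (-90 - 53/43)*(78/71) = -3923/43*78/71 = -305994/3053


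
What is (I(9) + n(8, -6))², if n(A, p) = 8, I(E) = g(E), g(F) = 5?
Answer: 169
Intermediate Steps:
I(E) = 5
(I(9) + n(8, -6))² = (5 + 8)² = 13² = 169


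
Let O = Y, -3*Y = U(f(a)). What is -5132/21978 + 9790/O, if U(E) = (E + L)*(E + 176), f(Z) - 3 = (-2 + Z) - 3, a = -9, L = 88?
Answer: -195784/76923 ≈ -2.5452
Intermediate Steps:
f(Z) = -2 + Z (f(Z) = 3 + ((-2 + Z) - 3) = 3 + (-5 + Z) = -2 + Z)
U(E) = (88 + E)*(176 + E) (U(E) = (E + 88)*(E + 176) = (88 + E)*(176 + E))
Y = -4235 (Y = -(15488 + (-2 - 9)² + 264*(-2 - 9))/3 = -(15488 + (-11)² + 264*(-11))/3 = -(15488 + 121 - 2904)/3 = -⅓*12705 = -4235)
O = -4235
-5132/21978 + 9790/O = -5132/21978 + 9790/(-4235) = -5132*1/21978 + 9790*(-1/4235) = -2566/10989 - 178/77 = -195784/76923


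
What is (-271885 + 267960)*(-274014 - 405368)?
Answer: 2666574350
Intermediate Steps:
(-271885 + 267960)*(-274014 - 405368) = -3925*(-679382) = 2666574350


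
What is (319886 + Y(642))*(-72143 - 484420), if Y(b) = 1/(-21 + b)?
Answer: -36853599531847/207 ≈ -1.7804e+11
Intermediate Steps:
(319886 + Y(642))*(-72143 - 484420) = (319886 + 1/(-21 + 642))*(-72143 - 484420) = (319886 + 1/621)*(-556563) = (198649207/621)*(-556563) = -36853599531847/207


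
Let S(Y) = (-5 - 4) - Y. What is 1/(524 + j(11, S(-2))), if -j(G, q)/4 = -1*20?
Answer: 1/604 ≈ 0.0016556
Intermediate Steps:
S(Y) = -9 - Y
j(G, q) = 80 (j(G, q) = -(-4)*20 = -4*(-20) = 80)
1/(524 + j(11, S(-2))) = 1/(524 + 80) = 1/604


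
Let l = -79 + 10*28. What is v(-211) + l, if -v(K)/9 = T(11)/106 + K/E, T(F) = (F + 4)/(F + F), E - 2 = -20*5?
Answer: 20747019/114268 ≈ 181.56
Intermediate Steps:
E = -98 (E = 2 - 20*5 = 2 - 100 = -98)
T(F) = (4 + F)/(2*F) (T(F) = (4 + F)/((2*F)) = (4 + F)*(1/(2*F)) = (4 + F)/(2*F))
l = 201 (l = -79 + 280 = 201)
v(K) = -135/2332 + 9*K/98 (v(K) = -9*(((1/2)*(4 + 11)/11)/106 + K/(-98)) = -9*(((1/2)*(1/11)*15)*(1/106) + K*(-1/98)) = -9*((15/22)*(1/106) - K/98) = -9*(15/2332 - K/98) = -135/2332 + 9*K/98)
v(-211) + l = (-135/2332 + (9/98)*(-211)) + 201 = (-135/2332 - 1899/98) + 201 = -2220849/114268 + 201 = 20747019/114268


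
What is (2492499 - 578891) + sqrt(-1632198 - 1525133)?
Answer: 1913608 + I*sqrt(3157331) ≈ 1.9136e+6 + 1776.9*I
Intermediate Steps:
(2492499 - 578891) + sqrt(-1632198 - 1525133) = 1913608 + sqrt(-3157331) = 1913608 + I*sqrt(3157331)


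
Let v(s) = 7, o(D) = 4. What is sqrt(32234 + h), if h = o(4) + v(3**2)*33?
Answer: sqrt(32469) ≈ 180.19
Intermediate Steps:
h = 235 (h = 4 + 7*33 = 4 + 231 = 235)
sqrt(32234 + h) = sqrt(32234 + 235) = sqrt(32469)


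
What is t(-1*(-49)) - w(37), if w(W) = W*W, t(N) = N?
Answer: -1320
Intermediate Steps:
w(W) = W²
t(-1*(-49)) - w(37) = -1*(-49) - 1*37² = 49 - 1*1369 = 49 - 1369 = -1320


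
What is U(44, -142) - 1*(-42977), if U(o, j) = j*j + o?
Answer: 63185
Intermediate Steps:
U(o, j) = o + j² (U(o, j) = j² + o = o + j²)
U(44, -142) - 1*(-42977) = (44 + (-142)²) - 1*(-42977) = (44 + 20164) + 42977 = 20208 + 42977 = 63185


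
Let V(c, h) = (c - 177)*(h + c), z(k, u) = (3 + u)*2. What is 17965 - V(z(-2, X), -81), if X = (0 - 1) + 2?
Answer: 5628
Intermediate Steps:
X = 1 (X = -1 + 2 = 1)
z(k, u) = 6 + 2*u
V(c, h) = (-177 + c)*(c + h)
17965 - V(z(-2, X), -81) = 17965 - ((6 + 2*1)² - 177*(6 + 2*1) - 177*(-81) + (6 + 2*1)*(-81)) = 17965 - ((6 + 2)² - 177*(6 + 2) + 14337 + (6 + 2)*(-81)) = 17965 - (8² - 177*8 + 14337 + 8*(-81)) = 17965 - (64 - 1416 + 14337 - 648) = 17965 - 1*12337 = 17965 - 12337 = 5628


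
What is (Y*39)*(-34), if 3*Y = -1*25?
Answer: 11050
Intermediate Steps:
Y = -25/3 (Y = (-1*25)/3 = (⅓)*(-25) = -25/3 ≈ -8.3333)
(Y*39)*(-34) = -25/3*39*(-34) = -325*(-34) = 11050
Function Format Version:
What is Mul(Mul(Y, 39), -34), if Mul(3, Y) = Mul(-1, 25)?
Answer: 11050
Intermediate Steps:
Y = Rational(-25, 3) (Y = Mul(Rational(1, 3), Mul(-1, 25)) = Mul(Rational(1, 3), -25) = Rational(-25, 3) ≈ -8.3333)
Mul(Mul(Y, 39), -34) = Mul(Mul(Rational(-25, 3), 39), -34) = Mul(-325, -34) = 11050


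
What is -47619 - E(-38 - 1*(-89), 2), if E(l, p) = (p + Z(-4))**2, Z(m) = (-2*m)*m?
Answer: -48519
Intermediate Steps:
Z(m) = -2*m**2
E(l, p) = (-32 + p)**2 (E(l, p) = (p - 2*(-4)**2)**2 = (p - 2*16)**2 = (p - 32)**2 = (-32 + p)**2)
-47619 - E(-38 - 1*(-89), 2) = -47619 - (-32 + 2)**2 = -47619 - 1*(-30)**2 = -47619 - 1*900 = -47619 - 900 = -48519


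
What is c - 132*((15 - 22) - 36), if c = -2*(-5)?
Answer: 5686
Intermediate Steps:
c = 10
c - 132*((15 - 22) - 36) = 10 - 132*((15 - 22) - 36) = 10 - 132*(-7 - 36) = 10 - 132*(-43) = 10 + 5676 = 5686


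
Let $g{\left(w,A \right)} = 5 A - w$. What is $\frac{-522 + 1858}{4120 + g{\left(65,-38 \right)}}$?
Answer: $\frac{1336}{3865} \approx 0.34567$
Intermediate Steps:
$g{\left(w,A \right)} = - w + 5 A$
$\frac{-522 + 1858}{4120 + g{\left(65,-38 \right)}} = \frac{-522 + 1858}{4120 + \left(\left(-1\right) 65 + 5 \left(-38\right)\right)} = \frac{1336}{4120 - 255} = \frac{1336}{3865}$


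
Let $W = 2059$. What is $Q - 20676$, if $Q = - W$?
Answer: $-22735$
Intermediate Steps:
$Q = -2059$ ($Q = \left(-1\right) 2059 = -2059$)
$Q - 20676 = -2059 - 20676 = -22735$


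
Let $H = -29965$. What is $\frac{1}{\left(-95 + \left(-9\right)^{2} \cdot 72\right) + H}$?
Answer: $- \frac{1}{24228} \approx -4.1275 \cdot 10^{-5}$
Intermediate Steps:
$\frac{1}{\left(-95 + \left(-9\right)^{2} \cdot 72\right) + H} = \frac{1}{\left(-95 + \left(-9\right)^{2} \cdot 72\right) - 29965} = \frac{1}{\left(-95 + 81 \cdot 72\right) - 29965} = \frac{1}{\left(-95 + 5832\right) - 29965} = \frac{1}{5737 - 29965} = \frac{1}{-24228} = - \frac{1}{24228}$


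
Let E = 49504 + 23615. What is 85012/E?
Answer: 85012/73119 ≈ 1.1627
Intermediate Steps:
E = 73119
85012/E = 85012/73119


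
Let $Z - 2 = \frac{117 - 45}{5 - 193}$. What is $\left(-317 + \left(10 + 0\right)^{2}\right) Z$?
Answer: $- \frac{16492}{47} \approx -350.89$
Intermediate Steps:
$Z = \frac{76}{47}$ ($Z = 2 + \frac{117 - 45}{5 - 193} = 2 + \frac{72}{-188} = 2 + 72 \left(- \frac{1}{188}\right) = 2 - \frac{18}{47} = \frac{76}{47} \approx 1.617$)
$\left(-317 + \left(10 + 0\right)^{2}\right) Z = \left(-317 + \left(10 + 0\right)^{2}\right) \frac{76}{47} = \left(-317 + 10^{2}\right) \frac{76}{47} = \left(-317 + 100\right) \frac{76}{47} = \left(-217\right) \frac{76}{47} = - \frac{16492}{47}$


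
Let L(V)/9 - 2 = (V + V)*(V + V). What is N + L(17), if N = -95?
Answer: 10327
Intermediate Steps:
L(V) = 18 + 36*V**2 (L(V) = 18 + 9*((V + V)*(V + V)) = 18 + 9*((2*V)*(2*V)) = 18 + 9*(4*V**2) = 18 + 36*V**2)
N + L(17) = -95 + (18 + 36*17**2) = -95 + (18 + 36*289) = -95 + (18 + 10404) = -95 + 10422 = 10327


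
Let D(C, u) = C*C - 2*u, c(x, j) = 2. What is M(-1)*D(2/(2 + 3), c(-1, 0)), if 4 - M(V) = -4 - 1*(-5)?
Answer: -288/25 ≈ -11.520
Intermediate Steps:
M(V) = 3 (M(V) = 4 - (-4 - 1*(-5)) = 4 - (-4 + 5) = 4 - 1*1 = 4 - 1 = 3)
D(C, u) = C² - 2*u
M(-1)*D(2/(2 + 3), c(-1, 0)) = 3*((2/(2 + 3))² - 2*2) = 3*((2/5)² - 4) = 3*((2*(⅕))² - 4) = 3*((⅖)² - 4) = 3*(4/25 - 4) = 3*(-96/25) = -288/25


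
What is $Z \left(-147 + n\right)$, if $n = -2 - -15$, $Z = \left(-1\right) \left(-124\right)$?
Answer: $-16616$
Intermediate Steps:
$Z = 124$
$n = 13$ ($n = -2 + 15 = 13$)
$Z \left(-147 + n\right) = 124 \left(-147 + 13\right) = 124 \left(-134\right) = -16616$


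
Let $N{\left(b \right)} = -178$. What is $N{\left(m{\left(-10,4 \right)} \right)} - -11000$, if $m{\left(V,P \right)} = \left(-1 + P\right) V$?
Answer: $10822$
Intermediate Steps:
$m{\left(V,P \right)} = V \left(-1 + P\right)$
$N{\left(m{\left(-10,4 \right)} \right)} - -11000 = -178 - -11000 = -178 + 11000 = 10822$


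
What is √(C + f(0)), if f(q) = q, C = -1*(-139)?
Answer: √139 ≈ 11.790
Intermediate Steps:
C = 139
√(C + f(0)) = √(139 + 0) = √139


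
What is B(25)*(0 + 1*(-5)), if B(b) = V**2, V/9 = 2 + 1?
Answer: -3645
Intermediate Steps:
V = 27 (V = 9*(2 + 1) = 9*3 = 27)
B(b) = 729 (B(b) = 27**2 = 729)
B(25)*(0 + 1*(-5)) = 729*(0 + 1*(-5)) = 729*(0 - 5) = 729*(-5) = -3645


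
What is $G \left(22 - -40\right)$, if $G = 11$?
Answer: $682$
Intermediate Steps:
$G \left(22 - -40\right) = 11 \left(22 - -40\right) = 11 \left(22 + 40\right) = 11 \cdot 62 = 682$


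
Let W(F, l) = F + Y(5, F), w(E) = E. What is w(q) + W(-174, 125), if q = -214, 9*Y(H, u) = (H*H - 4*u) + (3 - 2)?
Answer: -2770/9 ≈ -307.78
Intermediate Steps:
Y(H, u) = 1/9 - 4*u/9 + H**2/9 (Y(H, u) = ((H*H - 4*u) + (3 - 2))/9 = ((H**2 - 4*u) + 1)/9 = (1 + H**2 - 4*u)/9 = 1/9 - 4*u/9 + H**2/9)
W(F, l) = 26/9 + 5*F/9 (W(F, l) = F + (1/9 - 4*F/9 + (1/9)*5**2) = F + (1/9 - 4*F/9 + (1/9)*25) = F + (1/9 - 4*F/9 + 25/9) = F + (26/9 - 4*F/9) = 26/9 + 5*F/9)
w(q) + W(-174, 125) = -214 + (26/9 + (5/9)*(-174)) = -214 + (26/9 - 290/3) = -214 - 844/9 = -2770/9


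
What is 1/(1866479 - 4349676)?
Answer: -1/2483197 ≈ -4.0271e-7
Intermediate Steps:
1/(1866479 - 4349676) = 1/(-2483197) = -1/2483197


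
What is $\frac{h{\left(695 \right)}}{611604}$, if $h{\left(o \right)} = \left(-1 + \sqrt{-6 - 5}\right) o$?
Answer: $- \frac{695}{611604} + \frac{695 i \sqrt{11}}{611604} \approx -0.0011364 + 0.0037689 i$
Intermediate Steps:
$h{\left(o \right)} = o \left(-1 + i \sqrt{11}\right)$ ($h{\left(o \right)} = \left(-1 + \sqrt{-11}\right) o = \left(-1 + i \sqrt{11}\right) o = o \left(-1 + i \sqrt{11}\right)$)
$\frac{h{\left(695 \right)}}{611604} = \frac{695 \left(-1 + i \sqrt{11}\right)}{611604} = \left(-695 + 695 i \sqrt{11}\right) \frac{1}{611604} = - \frac{695}{611604} + \frac{695 i \sqrt{11}}{611604}$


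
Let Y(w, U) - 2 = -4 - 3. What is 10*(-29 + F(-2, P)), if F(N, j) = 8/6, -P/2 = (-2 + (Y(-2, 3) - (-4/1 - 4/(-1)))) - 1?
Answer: -830/3 ≈ -276.67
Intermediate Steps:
Y(w, U) = -5 (Y(w, U) = 2 + (-4 - 3) = 2 - 7 = -5)
P = 16 (P = -2*((-2 + (-5 - (-4/1 - 4/(-1)))) - 1) = -2*((-2 + (-5 - (-4*1 - 4*(-1)))) - 1) = -2*((-2 + (-5 - (-4 + 4))) - 1) = -2*((-2 + (-5 - 1*0)) - 1) = -2*((-2 + (-5 + 0)) - 1) = -2*((-2 - 5) - 1) = -2*(-7 - 1) = -2*(-8) = 16)
F(N, j) = 4/3 (F(N, j) = 8*(1/6) = 4/3)
10*(-29 + F(-2, P)) = 10*(-29 + 4/3) = 10*(-83/3) = -830/3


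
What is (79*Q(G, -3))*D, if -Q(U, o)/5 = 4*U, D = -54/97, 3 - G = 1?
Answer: 170640/97 ≈ 1759.2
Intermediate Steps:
G = 2 (G = 3 - 1*1 = 3 - 1 = 2)
D = -54/97 (D = -54*1/97 = -54/97 ≈ -0.55670)
Q(U, o) = -20*U
(79*Q(G, -3))*D = (79*(-20*2))*(-54/97) = (79*(-40))*(-54/97) = -3160*(-54/97) = 170640/97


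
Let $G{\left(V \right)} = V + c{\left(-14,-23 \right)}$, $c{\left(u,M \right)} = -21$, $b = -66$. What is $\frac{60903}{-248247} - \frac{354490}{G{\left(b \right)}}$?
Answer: $\frac{9777308941}{2399721} \approx 4074.4$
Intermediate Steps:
$G{\left(V \right)} = -21 + V$ ($G{\left(V \right)} = V - 21 = -21 + V$)
$\frac{60903}{-248247} - \frac{354490}{G{\left(b \right)}} = \frac{60903}{-248247} - \frac{354490}{-21 - 66} = 60903 \left(- \frac{1}{248247}\right) - \frac{354490}{-87} = - \frac{6767}{27583} - - \frac{354490}{87} = - \frac{6767}{27583} + \frac{354490}{87} = \frac{9777308941}{2399721}$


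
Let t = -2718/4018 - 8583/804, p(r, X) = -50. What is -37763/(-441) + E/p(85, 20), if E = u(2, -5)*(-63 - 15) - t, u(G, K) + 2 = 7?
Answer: 460853279/4944600 ≈ 93.203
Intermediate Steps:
u(G, K) = 5 (u(G, K) = -2 + 7 = 5)
t = -6111961/538412 (t = -2718*1/4018 - 8583*1/804 = -1359/2009 - 2861/268 = -6111961/538412 ≈ -11.352)
E = -203868719/538412 (E = 5*(-63 - 15) - 1*(-6111961/538412) = 5*(-78) + 6111961/538412 = -390 + 6111961/538412 = -203868719/538412 ≈ -378.65)
-37763/(-441) + E/p(85, 20) = -37763/(-441) - 203868719/538412/(-50) = -37763*(-1/441) - 203868719/538412*(-1/50) = 37763/441 + 203868719/26920600 = 460853279/4944600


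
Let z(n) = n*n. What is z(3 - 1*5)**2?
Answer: 16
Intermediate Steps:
z(n) = n**2
z(3 - 1*5)**2 = ((3 - 1*5)**2)**2 = ((3 - 5)**2)**2 = ((-2)**2)**2 = 4**2 = 16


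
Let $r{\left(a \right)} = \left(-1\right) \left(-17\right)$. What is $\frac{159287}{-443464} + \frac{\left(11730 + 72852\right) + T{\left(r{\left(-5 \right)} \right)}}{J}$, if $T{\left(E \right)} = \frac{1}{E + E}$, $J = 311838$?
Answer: $- \frac{103382562527}{1175455878072} \approx -0.087951$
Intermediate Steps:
$r{\left(a \right)} = 17$
$T{\left(E \right)} = \frac{1}{2 E}$
$\frac{159287}{-443464} + \frac{\left(11730 + 72852\right) + T{\left(r{\left(-5 \right)} \right)}}{J} = \frac{159287}{-443464} + \frac{\left(11730 + 72852\right) + \frac{1}{2 \cdot 17}}{311838} = 159287 \left(- \frac{1}{443464}\right) + \left(84582 + \frac{1}{2} \cdot \frac{1}{17}\right) \frac{1}{311838} = - \frac{159287}{443464} + \left(84582 + \frac{1}{34}\right) \frac{1}{311838} = - \frac{159287}{443464} + \frac{2875789}{34} \cdot \frac{1}{311838} = - \frac{159287}{443464} + \frac{2875789}{10602492} = - \frac{103382562527}{1175455878072}$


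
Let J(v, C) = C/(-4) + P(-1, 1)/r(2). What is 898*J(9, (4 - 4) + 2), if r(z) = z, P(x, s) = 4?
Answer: 1347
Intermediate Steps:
J(v, C) = 2 - C/4 (J(v, C) = C/(-4) + 4/2 = C*(-1/4) + 4*(1/2) = -C/4 + 2 = 2 - C/4)
898*J(9, (4 - 4) + 2) = 898*(2 - ((4 - 4) + 2)/4) = 898*(2 - (0 + 2)/4) = 898*(2 - 1/4*2) = 898*(2 - 1/2) = 898*(3/2) = 1347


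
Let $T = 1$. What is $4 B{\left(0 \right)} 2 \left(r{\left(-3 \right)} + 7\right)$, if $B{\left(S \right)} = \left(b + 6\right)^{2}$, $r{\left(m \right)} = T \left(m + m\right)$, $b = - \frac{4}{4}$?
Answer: $200$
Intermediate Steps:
$b = -1$ ($b = \left(-4\right) \frac{1}{4} = -1$)
$r{\left(m \right)} = 2 m$ ($r{\left(m \right)} = 1 \left(m + m\right) = 1 \cdot 2 m = 2 m$)
$B{\left(S \right)} = 25$ ($B{\left(S \right)} = \left(-1 + 6\right)^{2} = 5^{2} = 25$)
$4 B{\left(0 \right)} 2 \left(r{\left(-3 \right)} + 7\right) = 4 \cdot 25 \cdot 2 \left(2 \left(-3\right) + 7\right) = 100 \cdot 2 \left(-6 + 7\right) = 100 \cdot 2 \cdot 1 = 100 \cdot 2 = 200$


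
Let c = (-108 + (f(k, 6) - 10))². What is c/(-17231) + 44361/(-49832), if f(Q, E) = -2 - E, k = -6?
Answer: -1555517223/858655192 ≈ -1.8116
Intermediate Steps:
c = 15876 (c = (-108 + ((-2 - 1*6) - 10))² = (-108 + ((-2 - 6) - 10))² = (-108 + (-8 - 10))² = (-108 - 18)² = (-126)² = 15876)
c/(-17231) + 44361/(-49832) = 15876/(-17231) + 44361/(-49832) = 15876*(-1/17231) + 44361*(-1/49832) = -15876/17231 - 44361/49832 = -1555517223/858655192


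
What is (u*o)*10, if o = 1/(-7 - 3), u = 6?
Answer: -6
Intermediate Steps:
o = -⅒ (o = 1/(-10) = -⅒ ≈ -0.10000)
(u*o)*10 = (6*(-⅒))*10 = -⅗*10 = -6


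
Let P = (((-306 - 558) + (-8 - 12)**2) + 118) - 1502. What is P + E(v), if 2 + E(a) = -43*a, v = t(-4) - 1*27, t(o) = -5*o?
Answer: -1549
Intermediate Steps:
v = -7 (v = -5*(-4) - 1*27 = 20 - 27 = -7)
P = -1848 (P = ((-864 + (-20)**2) + 118) - 1502 = ((-864 + 400) + 118) - 1502 = (-464 + 118) - 1502 = -346 - 1502 = -1848)
E(a) = -2 - 43*a
P + E(v) = -1848 + (-2 - 43*(-7)) = -1848 + (-2 + 301) = -1848 + 299 = -1549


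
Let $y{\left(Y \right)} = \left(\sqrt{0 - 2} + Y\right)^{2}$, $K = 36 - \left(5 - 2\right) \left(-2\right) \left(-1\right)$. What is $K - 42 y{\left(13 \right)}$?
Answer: $-6984 - 1092 i \sqrt{2} \approx -6984.0 - 1544.3 i$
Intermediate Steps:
$K = 30$ ($K = 36 - \left(5 - 2\right) \left(-2\right) \left(-1\right) = 36 - 3 \left(-2\right) \left(-1\right) = 36 - \left(-6\right) \left(-1\right) = 36 - 6 = 30$)
$y{\left(Y \right)} = \left(Y + i \sqrt{2}\right)^{2}$ ($y{\left(Y \right)} = \left(\sqrt{-2} + Y\right)^{2} = \left(i \sqrt{2} + Y\right)^{2} = \left(Y + i \sqrt{2}\right)^{2}$)
$K - 42 y{\left(13 \right)} = 30 - 42 \left(13 + i \sqrt{2}\right)^{2}$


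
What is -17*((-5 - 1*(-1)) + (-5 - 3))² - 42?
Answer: -2490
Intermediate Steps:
-17*((-5 - 1*(-1)) + (-5 - 3))² - 42 = -17*((-5 + 1) - 8)² - 42 = -17*(-4 - 8)² - 42 = -17*(-12)² - 42 = -17*144 - 42 = -2448 - 42 = -2490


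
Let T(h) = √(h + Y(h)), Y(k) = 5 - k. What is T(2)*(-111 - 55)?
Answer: -166*√5 ≈ -371.19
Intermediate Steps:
T(h) = √5 (T(h) = √(h + (5 - h)) = √5)
T(2)*(-111 - 55) = √5*(-111 - 55) = √5*(-166) = -166*√5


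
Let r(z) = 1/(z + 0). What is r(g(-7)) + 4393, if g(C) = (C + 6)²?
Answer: 4394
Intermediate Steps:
g(C) = (6 + C)²
r(z) = 1/z
r(g(-7)) + 4393 = 1/((6 - 7)²) + 4393 = 1/((-1)²) + 4393 = 1/1 + 4393 = 1 + 4393 = 4394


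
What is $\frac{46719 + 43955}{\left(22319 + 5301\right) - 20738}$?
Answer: $\frac{45337}{3441} \approx 13.176$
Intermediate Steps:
$\frac{46719 + 43955}{\left(22319 + 5301\right) - 20738} = \frac{90674}{27620 - 20738} = \frac{90674}{6882} = 90674 \cdot \frac{1}{6882} = \frac{45337}{3441}$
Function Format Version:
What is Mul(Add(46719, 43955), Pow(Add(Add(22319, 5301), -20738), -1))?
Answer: Rational(45337, 3441) ≈ 13.176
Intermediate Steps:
Mul(Add(46719, 43955), Pow(Add(Add(22319, 5301), -20738), -1)) = Mul(90674, Pow(Add(27620, -20738), -1)) = Mul(90674, Pow(6882, -1)) = Mul(90674, Rational(1, 6882)) = Rational(45337, 3441)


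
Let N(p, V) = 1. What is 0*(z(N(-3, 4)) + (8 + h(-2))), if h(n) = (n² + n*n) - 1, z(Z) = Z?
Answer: 0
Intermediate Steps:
h(n) = -1 + 2*n² (h(n) = (n² + n²) - 1 = 2*n² - 1 = -1 + 2*n²)
0*(z(N(-3, 4)) + (8 + h(-2))) = 0*(1 + (8 + (-1 + 2*(-2)²))) = 0*(1 + (8 + (-1 + 2*4))) = 0*(1 + (8 + (-1 + 8))) = 0*(1 + (8 + 7)) = 0*(1 + 15) = 0*16 = 0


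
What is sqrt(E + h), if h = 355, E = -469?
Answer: I*sqrt(114) ≈ 10.677*I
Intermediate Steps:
sqrt(E + h) = sqrt(-469 + 355) = sqrt(-114) = I*sqrt(114)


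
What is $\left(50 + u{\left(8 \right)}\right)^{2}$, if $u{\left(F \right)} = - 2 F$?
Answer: $1156$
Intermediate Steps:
$\left(50 + u{\left(8 \right)}\right)^{2} = \left(50 - 16\right)^{2} = 34^{2} = 1156$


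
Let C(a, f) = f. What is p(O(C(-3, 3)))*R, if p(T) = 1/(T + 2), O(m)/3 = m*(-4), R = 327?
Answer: -327/34 ≈ -9.6176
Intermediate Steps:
O(m) = -12*m (O(m) = 3*(m*(-4)) = 3*(-4*m) = -12*m)
p(T) = 1/(2 + T)
p(O(C(-3, 3)))*R = 327/(2 - 12*3) = 327/(2 - 36) = 327/(-34) = -1/34*327 = -327/34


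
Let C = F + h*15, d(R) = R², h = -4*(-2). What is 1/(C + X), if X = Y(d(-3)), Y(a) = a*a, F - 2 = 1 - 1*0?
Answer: 1/204 ≈ 0.0049020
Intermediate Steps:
h = 8
F = 3 (F = 2 + (1 - 1*0) = 2 + (1 + 0) = 2 + 1 = 3)
Y(a) = a²
X = 81 (X = ((-3)²)² = 9² = 81)
C = 123 (C = 3 + 8*15 = 3 + 120 = 123)
1/(C + X) = 1/(123 + 81) = 1/204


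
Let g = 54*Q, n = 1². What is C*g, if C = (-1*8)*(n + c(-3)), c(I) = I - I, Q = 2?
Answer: -864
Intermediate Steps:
c(I) = 0
n = 1
C = -8 (C = (-1*8)*(1 + 0) = -8*1 = -8)
g = 108 (g = 54*2 = 108)
C*g = -8*108 = -864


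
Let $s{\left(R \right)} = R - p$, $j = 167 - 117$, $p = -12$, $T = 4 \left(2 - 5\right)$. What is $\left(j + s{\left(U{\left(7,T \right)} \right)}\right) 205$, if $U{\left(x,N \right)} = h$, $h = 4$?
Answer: $13530$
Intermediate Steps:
$T = -12$ ($T = 4 \left(-3\right) = -12$)
$U{\left(x,N \right)} = 4$
$j = 50$
$s{\left(R \right)} = 12 + R$ ($s{\left(R \right)} = R - -12 = R + 12 = 12 + R$)
$\left(j + s{\left(U{\left(7,T \right)} \right)}\right) 205 = \left(50 + \left(12 + 4\right)\right) 205 = \left(50 + 16\right) 205 = 66 \cdot 205 = 13530$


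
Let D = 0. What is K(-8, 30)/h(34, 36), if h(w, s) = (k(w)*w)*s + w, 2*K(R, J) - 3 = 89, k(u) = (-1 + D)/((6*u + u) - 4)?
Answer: 299/187 ≈ 1.5989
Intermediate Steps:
k(u) = -1/(-4 + 7*u) (k(u) = (-1 + 0)/((6*u + u) - 4) = -1/(7*u - 4) = -1/(-4 + 7*u))
K(R, J) = 46 (K(R, J) = 3/2 + (½)*89 = 3/2 + 89/2 = 46)
h(w, s) = w - s*w/(-4 + 7*w) (h(w, s) = ((-1/(-4 + 7*w))*w)*s + w = (-w/(-4 + 7*w))*s + w = -s*w/(-4 + 7*w) + w = w - s*w/(-4 + 7*w))
K(-8, 30)/h(34, 36) = 46/((34*(-4 - 1*36 + 7*34)/(-4 + 7*34))) = 46/((34*(-4 - 36 + 238)/(-4 + 238))) = 46/((34*198/234)) = 46/((34*(1/234)*198)) = 46/(374/13) = 46*(13/374) = 299/187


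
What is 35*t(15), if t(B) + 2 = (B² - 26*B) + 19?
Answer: -5180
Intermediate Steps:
t(B) = 17 + B² - 26*B (t(B) = -2 + ((B² - 26*B) + 19) = -2 + (19 + B² - 26*B) = 17 + B² - 26*B)
35*t(15) = 35*(17 + 15² - 26*15) = 35*(17 + 225 - 390) = 35*(-148) = -5180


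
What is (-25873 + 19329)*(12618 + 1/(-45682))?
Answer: -1886031434200/22841 ≈ -8.2572e+7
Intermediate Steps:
(-25873 + 19329)*(12618 + 1/(-45682)) = -6544*(12618 - 1/45682) = -6544*576415475/45682 = -1886031434200/22841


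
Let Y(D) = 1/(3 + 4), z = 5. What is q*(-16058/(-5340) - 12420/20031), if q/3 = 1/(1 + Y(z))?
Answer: 297890831/47540240 ≈ 6.2661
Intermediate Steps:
Y(D) = ⅐ (Y(D) = 1/7 = ⅐)
q = 21/8 (q = 3/(1 + ⅐) = 3/(8/7) = 3*(7/8) = 21/8 ≈ 2.6250)
q*(-16058/(-5340) - 12420/20031) = 21*(-16058/(-5340) - 12420/20031)/8 = 21*(-16058*(-1/5340) - 12420*1/20031)/8 = 21*(8029/2670 - 4140/6677)/8 = (21/8)*(42555833/17827590) = 297890831/47540240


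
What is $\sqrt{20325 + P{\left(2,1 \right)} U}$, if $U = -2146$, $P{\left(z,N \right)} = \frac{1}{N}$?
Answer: $7 \sqrt{371} \approx 134.83$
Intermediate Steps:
$\sqrt{20325 + P{\left(2,1 \right)} U} = \sqrt{20325 + 1^{-1} \left(-2146\right)} = \sqrt{20325 + 1 \left(-2146\right)} = \sqrt{20325 - 2146} = \sqrt{18179} = 7 \sqrt{371}$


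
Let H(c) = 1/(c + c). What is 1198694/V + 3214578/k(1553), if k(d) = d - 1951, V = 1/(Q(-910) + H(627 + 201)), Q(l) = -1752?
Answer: -346040847574775/164772 ≈ -2.1001e+9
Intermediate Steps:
H(c) = 1/(2*c)
V = -1656/2901311 (V = 1/(-1752 + 1/(2*(627 + 201))) = 1/(-1752 + (½)/828) = 1/(-1752 + (½)*(1/828)) = 1/(-1752 + 1/1656) = 1/(-2901311/1656) = -1656/2901311 ≈ -0.00057078)
k(d) = -1951 + d
1198694/V + 3214578/k(1553) = 1198694/(-1656/2901311) + 3214578/(-1951 + 1553) = 1198694*(-2901311/1656) + 3214578/(-398) = -1738892043917/828 + 3214578*(-1/398) = -1738892043917/828 - 1607289/199 = -346040847574775/164772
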